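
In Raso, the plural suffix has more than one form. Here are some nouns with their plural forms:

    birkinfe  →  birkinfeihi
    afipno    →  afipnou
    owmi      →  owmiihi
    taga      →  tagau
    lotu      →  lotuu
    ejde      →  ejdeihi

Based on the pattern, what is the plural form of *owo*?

owou

The suffix is conditioned by the last vowel: -ihi when the last vowel of the stem is a front vowel (*birkinfe*, *owmi*, *ejde*); -u when the last vowel of the stem is a back vowel (*afipno*, *taga*, *lotu*).
*owo*: last vowel = /o/, a back vowel → -u → *owou*.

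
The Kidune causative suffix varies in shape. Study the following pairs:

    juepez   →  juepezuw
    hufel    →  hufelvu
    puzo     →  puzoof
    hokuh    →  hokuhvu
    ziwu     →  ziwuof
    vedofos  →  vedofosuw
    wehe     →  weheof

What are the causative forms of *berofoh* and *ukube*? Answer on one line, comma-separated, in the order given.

berofohvu, ukubeof

The pattern is sibilance of the final sound: -uw when the stem ends in a sibilant (*juepez*, *vedofos*); -vu when the stem ends in a non-sibilant consonant (*hufel*, *hokuh*); -of when the stem ends in a vowel (*puzo*, *ziwu*, *wehe*).
*berofoh*: final sound = /h/, a non-sibilant consonant → -vu → *berofohvu*.
*ukube* — final sound /e/ (a vowel) → -of → *ukubeof*.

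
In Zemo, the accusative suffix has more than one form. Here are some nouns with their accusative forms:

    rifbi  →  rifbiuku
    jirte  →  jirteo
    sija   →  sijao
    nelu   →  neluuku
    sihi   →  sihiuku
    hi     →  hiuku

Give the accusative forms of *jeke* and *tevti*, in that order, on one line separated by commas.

jekeo, tevtiuku

The suffix is conditioned by the last vowel: -uku when the last vowel of the stem is a high vowel (*rifbi*, *nelu*, *sihi*, *hi*); -o when the last vowel of the stem is a non-high vowel (*jirte*, *sija*).
Since the last vowel of *jeke* is /e/ (a non-high vowel), it takes -o, giving *jekeo*.
Since the last vowel of *tevti* is /i/ (a high vowel), it takes -uku, giving *tevtiuku*.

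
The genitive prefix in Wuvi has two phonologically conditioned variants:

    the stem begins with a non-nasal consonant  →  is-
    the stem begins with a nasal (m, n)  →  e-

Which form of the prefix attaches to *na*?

e-

*na*: first consonant = /n/, a nasal → e-.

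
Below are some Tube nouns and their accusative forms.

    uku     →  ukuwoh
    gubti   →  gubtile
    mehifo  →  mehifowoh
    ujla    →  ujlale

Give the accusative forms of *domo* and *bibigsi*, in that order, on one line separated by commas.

The suffix is conditioned by the last vowel: -woh when the last vowel of the stem is a rounded vowel (*uku*, *mehifo*); -le when the last vowel of the stem is an unrounded vowel (*gubti*, *ujla*).
*domo* — last vowel /o/ (a rounded vowel) → -woh → *domowoh*.
Since the last vowel of *bibigsi* is /i/ (an unrounded vowel), it takes -le, giving *bibigsile*.

domowoh, bibigsile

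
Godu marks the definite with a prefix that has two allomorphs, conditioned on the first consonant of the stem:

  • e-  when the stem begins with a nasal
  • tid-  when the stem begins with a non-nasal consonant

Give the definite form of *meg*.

*meg*: first consonant = /m/, a nasal → e- → *emeg*.

emeg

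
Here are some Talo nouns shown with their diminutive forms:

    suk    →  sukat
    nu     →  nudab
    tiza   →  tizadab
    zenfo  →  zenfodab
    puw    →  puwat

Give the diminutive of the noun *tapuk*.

Looking at the final sound of each stem: -at when the stem ends in a consonant (*suk*, *puw*); -dab when the stem ends in a vowel (*nu*, *tiza*, *zenfo*).
*tapuk* — final sound /k/ (a consonant) → -at → *tapukat*.

tapukat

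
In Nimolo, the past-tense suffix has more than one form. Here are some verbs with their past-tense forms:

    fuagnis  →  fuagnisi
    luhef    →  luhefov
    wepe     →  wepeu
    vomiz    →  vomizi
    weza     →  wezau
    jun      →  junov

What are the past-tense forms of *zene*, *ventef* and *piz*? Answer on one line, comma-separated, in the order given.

The pattern is sibilance of the final sound: -i when the stem ends in a sibilant (*fuagnis*, *vomiz*); -ov when the stem ends in a non-sibilant consonant (*luhef*, *jun*); -u when the stem ends in a vowel (*wepe*, *weza*).
The final sound of *zene* is /e/, which is a vowel, so the suffix is -u, giving *zeneu*.
The final sound of *ventef* is /f/, which is a non-sibilant consonant, so the suffix is -ov, giving *ventefov*.
*piz* — final sound /z/ (a sibilant) → -i → *pizi*.

zeneu, ventefov, pizi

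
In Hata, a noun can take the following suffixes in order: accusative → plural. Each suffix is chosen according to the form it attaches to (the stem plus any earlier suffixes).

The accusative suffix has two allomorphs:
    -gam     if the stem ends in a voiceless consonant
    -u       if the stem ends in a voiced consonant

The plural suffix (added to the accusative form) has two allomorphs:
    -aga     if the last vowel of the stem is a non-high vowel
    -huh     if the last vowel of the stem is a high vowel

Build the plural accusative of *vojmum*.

vojmumuhuh

*vojmum*: final consonant = /m/, voiced → -u → *vojmumu*.
The accusative form *vojmumu* — last vowel /u/ (a high vowel) → -huh → *vojmumuhuh*.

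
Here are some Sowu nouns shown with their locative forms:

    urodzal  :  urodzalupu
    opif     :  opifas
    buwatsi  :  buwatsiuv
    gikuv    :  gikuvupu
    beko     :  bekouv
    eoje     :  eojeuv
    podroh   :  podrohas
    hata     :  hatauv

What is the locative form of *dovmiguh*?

Looking at the final sound of each stem: -as when the stem ends in a voiceless consonant (*opif*, *podroh*); -upu when the stem ends in a voiced consonant (*urodzal*, *gikuv*); -uv when the stem ends in a vowel (*buwatsi*, *beko*, *eoje*, *hata*).
*dovmiguh* — final sound /h/ (a voiceless consonant) → -as → *dovmiguhas*.

dovmiguhas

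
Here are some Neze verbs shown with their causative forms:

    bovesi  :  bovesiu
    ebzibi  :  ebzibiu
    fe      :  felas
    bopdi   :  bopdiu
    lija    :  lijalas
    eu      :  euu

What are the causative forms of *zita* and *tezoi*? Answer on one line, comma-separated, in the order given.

zitalas, tezoiu

The alternation tracks the last vowel of the stem — -u when the last vowel of the stem is a high vowel (*bovesi*, *ebzibi*, *bopdi*, *eu*); -las when the last vowel of the stem is a non-high vowel (*fe*, *lija*).
*zita*: last vowel = /a/, a non-high vowel → -las → *zitalas*.
The last vowel of *tezoi* is /i/, which is a high vowel, so the suffix is -u, giving *tezoiu*.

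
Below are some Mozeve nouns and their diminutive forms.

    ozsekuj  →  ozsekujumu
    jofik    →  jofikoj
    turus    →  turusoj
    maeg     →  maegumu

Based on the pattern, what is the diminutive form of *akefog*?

The pattern is voicing of the final consonant: -oj when the stem ends in a voiceless consonant (*jofik*, *turus*); -umu when the stem ends in a voiced consonant (*ozsekuj*, *maeg*).
*akefog*: final consonant = /g/, voiced → -umu → *akefogumu*.

akefogumu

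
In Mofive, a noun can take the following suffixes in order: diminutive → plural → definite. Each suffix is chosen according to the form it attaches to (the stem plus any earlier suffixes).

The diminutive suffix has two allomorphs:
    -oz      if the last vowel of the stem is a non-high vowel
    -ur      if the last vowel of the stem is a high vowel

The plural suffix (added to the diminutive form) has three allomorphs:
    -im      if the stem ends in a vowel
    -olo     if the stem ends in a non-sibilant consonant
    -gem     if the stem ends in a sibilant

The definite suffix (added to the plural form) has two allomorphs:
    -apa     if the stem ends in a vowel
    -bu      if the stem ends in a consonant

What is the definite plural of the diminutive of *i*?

Since the last vowel of *i* is /i/ (a high vowel), it takes -ur, giving *iur*.
The diminutive form *iur* — final sound /r/ (a non-sibilant consonant) → -olo → *iurolo*.
The plural form *iurolo*: final sound = /o/, a vowel → -apa → *iuroloapa*.

iuroloapa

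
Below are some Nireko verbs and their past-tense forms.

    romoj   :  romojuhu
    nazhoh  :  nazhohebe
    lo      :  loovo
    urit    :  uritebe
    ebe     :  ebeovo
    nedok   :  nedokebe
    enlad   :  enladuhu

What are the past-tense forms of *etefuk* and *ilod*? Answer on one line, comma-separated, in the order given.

etefukebe, iloduhu

The alternation tracks the final sound of the stem — -ebe when the stem ends in a voiceless consonant (*nazhoh*, *urit*, *nedok*); -uhu when the stem ends in a voiced consonant (*romoj*, *enlad*); -ovo when the stem ends in a vowel (*lo*, *ebe*).
*etefuk*: final sound = /k/, a voiceless consonant → -ebe → *etefukebe*.
*ilod* — final sound /d/ (a voiced consonant) → -uhu → *iloduhu*.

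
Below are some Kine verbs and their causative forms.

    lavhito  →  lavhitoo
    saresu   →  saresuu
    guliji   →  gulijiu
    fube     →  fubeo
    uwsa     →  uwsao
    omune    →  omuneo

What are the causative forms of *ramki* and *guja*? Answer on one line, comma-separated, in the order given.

Looking at the last vowel of each stem: -u when the last vowel of the stem is a high vowel (*saresu*, *guliji*); -o when the last vowel of the stem is a non-high vowel (*lavhito*, *fube*, *uwsa*, *omune*).
Since the last vowel of *ramki* is /i/ (a high vowel), it takes -u, giving *ramkiu*.
*guja*: last vowel = /a/, a non-high vowel → -o → *gujao*.

ramkiu, gujao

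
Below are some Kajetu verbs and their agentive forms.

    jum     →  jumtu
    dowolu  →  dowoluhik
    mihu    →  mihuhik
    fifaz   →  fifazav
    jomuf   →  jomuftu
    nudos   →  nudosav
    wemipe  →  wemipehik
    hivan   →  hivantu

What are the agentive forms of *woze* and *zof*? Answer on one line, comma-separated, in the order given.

wozehik, zoftu

The suffix is conditioned by the final sound: -av when the stem ends in a sibilant (*fifaz*, *nudos*); -tu when the stem ends in a non-sibilant consonant (*jum*, *jomuf*, *hivan*); -hik when the stem ends in a vowel (*dowolu*, *mihu*, *wemipe*).
Since the final sound of *woze* is /e/ (a vowel), it takes -hik, giving *wozehik*.
The final sound of *zof* is /f/, which is a non-sibilant consonant, so the suffix is -tu, giving *zoftu*.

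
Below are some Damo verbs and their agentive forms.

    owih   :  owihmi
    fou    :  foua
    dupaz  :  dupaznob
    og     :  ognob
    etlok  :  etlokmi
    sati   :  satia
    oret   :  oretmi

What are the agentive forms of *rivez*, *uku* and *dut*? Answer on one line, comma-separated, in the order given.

The pattern is voicing of the final sound: -mi when the stem ends in a voiceless consonant (*owih*, *etlok*, *oret*); -nob when the stem ends in a voiced consonant (*dupaz*, *og*); -a when the stem ends in a vowel (*fou*, *sati*).
The final sound of *rivez* is /z/, which is a voiced consonant, so the suffix is -nob, giving *riveznob*.
The final sound of *uku* is /u/, which is a vowel, so the suffix is -a, giving *ukua*.
*dut* — final sound /t/ (a voiceless consonant) → -mi → *dutmi*.

riveznob, ukua, dutmi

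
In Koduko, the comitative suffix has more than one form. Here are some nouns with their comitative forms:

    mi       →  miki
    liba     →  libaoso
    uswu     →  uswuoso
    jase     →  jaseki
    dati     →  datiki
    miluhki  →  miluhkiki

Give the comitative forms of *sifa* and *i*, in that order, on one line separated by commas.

sifaoso, iki

The suffix is conditioned by the last vowel: -ki when the last vowel of the stem is a front vowel (*mi*, *jase*, *dati*, *miluhki*); -oso when the last vowel of the stem is a back vowel (*liba*, *uswu*).
*sifa*: last vowel = /a/, a back vowel → -oso → *sifaoso*.
Since the last vowel of *i* is /i/ (a front vowel), it takes -ki, giving *iki*.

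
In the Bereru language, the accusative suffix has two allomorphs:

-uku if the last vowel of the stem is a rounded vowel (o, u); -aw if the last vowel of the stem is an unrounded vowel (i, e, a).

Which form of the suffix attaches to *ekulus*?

-uku

The last vowel of *ekulus* is /u/, which is a rounded vowel, so the suffix is -uku.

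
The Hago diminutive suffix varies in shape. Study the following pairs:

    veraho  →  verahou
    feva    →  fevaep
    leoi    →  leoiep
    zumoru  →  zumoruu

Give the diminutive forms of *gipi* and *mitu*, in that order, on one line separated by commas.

The suffix is conditioned by the last vowel: -u when the last vowel of the stem is a rounded vowel (*veraho*, *zumoru*); -ep when the last vowel of the stem is an unrounded vowel (*feva*, *leoi*).
*gipi*: last vowel = /i/, an unrounded vowel → -ep → *gipiep*.
*mitu* — last vowel /u/ (a rounded vowel) → -u → *mituu*.

gipiep, mituu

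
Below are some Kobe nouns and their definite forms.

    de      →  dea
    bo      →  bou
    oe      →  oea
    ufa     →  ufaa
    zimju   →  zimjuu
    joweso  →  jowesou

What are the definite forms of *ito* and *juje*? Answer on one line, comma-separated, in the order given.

The alternation tracks the last vowel of the stem — -u when the last vowel of the stem is a rounded vowel (*bo*, *zimju*, *joweso*); -a when the last vowel of the stem is an unrounded vowel (*de*, *oe*, *ufa*).
*ito*: last vowel = /o/, a rounded vowel → -u → *itou*.
Since the last vowel of *juje* is /e/ (an unrounded vowel), it takes -a, giving *jujea*.

itou, jujea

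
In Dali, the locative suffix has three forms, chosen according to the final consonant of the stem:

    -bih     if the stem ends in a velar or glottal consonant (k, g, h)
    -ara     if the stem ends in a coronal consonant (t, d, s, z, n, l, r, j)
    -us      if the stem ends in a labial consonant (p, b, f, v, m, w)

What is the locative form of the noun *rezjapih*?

*rezjapih* — final consonant /h/ (velar/glottal) → -bih → *rezjapihbih*.

rezjapihbih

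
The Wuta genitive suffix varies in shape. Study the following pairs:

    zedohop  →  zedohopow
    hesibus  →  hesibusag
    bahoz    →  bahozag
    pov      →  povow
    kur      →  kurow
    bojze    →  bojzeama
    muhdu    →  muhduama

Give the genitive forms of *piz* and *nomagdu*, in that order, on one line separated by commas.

Looking at the final sound of each stem: -ag when the stem ends in a sibilant (*hesibus*, *bahoz*); -ow when the stem ends in a non-sibilant consonant (*zedohop*, *pov*, *kur*); -ama when the stem ends in a vowel (*bojze*, *muhdu*).
The final sound of *piz* is /z/, which is a sibilant, so the suffix is -ag, giving *pizag*.
The final sound of *nomagdu* is /u/, which is a vowel, so the suffix is -ama, giving *nomagduama*.

pizag, nomagduama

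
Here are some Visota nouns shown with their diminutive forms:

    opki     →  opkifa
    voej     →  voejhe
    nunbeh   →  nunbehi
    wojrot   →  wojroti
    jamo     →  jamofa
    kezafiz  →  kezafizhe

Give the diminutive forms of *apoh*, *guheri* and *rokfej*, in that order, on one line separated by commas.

apohi, guherifa, rokfejhe

The suffix is conditioned by the final sound: -i when the stem ends in a voiceless consonant (*nunbeh*, *wojrot*); -he when the stem ends in a voiced consonant (*voej*, *kezafiz*); -fa when the stem ends in a vowel (*opki*, *jamo*).
The final sound of *apoh* is /h/, which is a voiceless consonant, so the suffix is -i, giving *apohi*.
Since the final sound of *guheri* is /i/ (a vowel), it takes -fa, giving *guherifa*.
*rokfej*: final sound = /j/, a voiced consonant → -he → *rokfejhe*.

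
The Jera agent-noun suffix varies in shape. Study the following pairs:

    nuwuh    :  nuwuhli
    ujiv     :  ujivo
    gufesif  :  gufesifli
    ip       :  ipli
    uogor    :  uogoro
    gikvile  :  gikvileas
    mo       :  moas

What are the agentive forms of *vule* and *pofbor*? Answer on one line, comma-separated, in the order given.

vuleas, pofboro

The alternation tracks the final sound of the stem — -li when the stem ends in a voiceless consonant (*nuwuh*, *gufesif*, *ip*); -o when the stem ends in a voiced consonant (*ujiv*, *uogor*); -as when the stem ends in a vowel (*gikvile*, *mo*).
*vule*: final sound = /e/, a vowel → -as → *vuleas*.
*pofbor* — final sound /r/ (a voiced consonant) → -o → *pofboro*.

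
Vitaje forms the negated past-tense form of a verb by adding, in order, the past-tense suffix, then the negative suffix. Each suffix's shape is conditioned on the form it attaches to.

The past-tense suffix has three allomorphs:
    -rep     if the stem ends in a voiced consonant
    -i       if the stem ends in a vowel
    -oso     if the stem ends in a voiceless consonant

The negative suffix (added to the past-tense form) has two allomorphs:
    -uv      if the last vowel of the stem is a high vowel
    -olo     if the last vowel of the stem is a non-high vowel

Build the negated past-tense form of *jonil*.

jonilrepolo

The final sound of *jonil* is /l/, which is a voiced consonant, so the past-tense suffix is -rep, giving *jonilrep*.
The last vowel of the past-tense form *jonilrep* is /e/, which is a non-high vowel, so the negative suffix is -olo, giving *jonilrepolo*.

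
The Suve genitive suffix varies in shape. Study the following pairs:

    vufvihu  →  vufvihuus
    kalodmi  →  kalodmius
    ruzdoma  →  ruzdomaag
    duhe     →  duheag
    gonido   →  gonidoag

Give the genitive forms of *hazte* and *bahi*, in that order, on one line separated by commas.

Looking at the last vowel of each stem: -us when the last vowel of the stem is a high vowel (*vufvihu*, *kalodmi*); -ag when the last vowel of the stem is a non-high vowel (*ruzdoma*, *duhe*, *gonido*).
*hazte*: last vowel = /e/, a non-high vowel → -ag → *hazteag*.
*bahi*: last vowel = /i/, a high vowel → -us → *bahius*.

hazteag, bahius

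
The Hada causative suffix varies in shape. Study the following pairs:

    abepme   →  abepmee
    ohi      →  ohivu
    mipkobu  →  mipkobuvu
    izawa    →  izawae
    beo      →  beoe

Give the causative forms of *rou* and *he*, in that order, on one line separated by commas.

The pattern is height harmony: -vu when the last vowel of the stem is a high vowel (*ohi*, *mipkobu*); -e when the last vowel of the stem is a non-high vowel (*abepme*, *izawa*, *beo*).
The last vowel of *rou* is /u/, which is a high vowel, so the suffix is -vu, giving *rouvu*.
*he*: last vowel = /e/, a non-high vowel → -e → *hee*.

rouvu, hee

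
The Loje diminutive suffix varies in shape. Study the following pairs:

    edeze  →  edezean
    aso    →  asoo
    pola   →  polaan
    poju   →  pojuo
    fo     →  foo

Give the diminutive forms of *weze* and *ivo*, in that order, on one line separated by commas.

wezean, ivoo

The alternation tracks the last vowel of the stem — -o when the last vowel of the stem is a rounded vowel (*aso*, *poju*, *fo*); -an when the last vowel of the stem is an unrounded vowel (*edeze*, *pola*).
The last vowel of *weze* is /e/, which is an unrounded vowel, so the suffix is -an, giving *wezean*.
Since the last vowel of *ivo* is /o/ (a rounded vowel), it takes -o, giving *ivoo*.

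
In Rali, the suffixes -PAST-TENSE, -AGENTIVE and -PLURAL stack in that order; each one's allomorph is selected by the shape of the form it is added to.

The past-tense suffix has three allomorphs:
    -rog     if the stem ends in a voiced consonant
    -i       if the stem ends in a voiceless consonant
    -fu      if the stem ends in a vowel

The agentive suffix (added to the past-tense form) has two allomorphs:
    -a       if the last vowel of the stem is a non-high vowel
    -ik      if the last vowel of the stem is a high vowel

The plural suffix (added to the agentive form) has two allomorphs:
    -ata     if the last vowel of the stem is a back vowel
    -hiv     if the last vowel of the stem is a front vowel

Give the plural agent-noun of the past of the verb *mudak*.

mudakiikhiv

*mudak* — final sound /k/ (a voiceless consonant) → -i → *mudaki*.
Since the last vowel of the past-tense form *mudaki* is /i/ (a high vowel), it takes -ik, giving *mudakiik*.
The last vowel of the agentive form *mudakiik* is /i/, which is a front vowel, so the plural suffix is -hiv, giving *mudakiikhiv*.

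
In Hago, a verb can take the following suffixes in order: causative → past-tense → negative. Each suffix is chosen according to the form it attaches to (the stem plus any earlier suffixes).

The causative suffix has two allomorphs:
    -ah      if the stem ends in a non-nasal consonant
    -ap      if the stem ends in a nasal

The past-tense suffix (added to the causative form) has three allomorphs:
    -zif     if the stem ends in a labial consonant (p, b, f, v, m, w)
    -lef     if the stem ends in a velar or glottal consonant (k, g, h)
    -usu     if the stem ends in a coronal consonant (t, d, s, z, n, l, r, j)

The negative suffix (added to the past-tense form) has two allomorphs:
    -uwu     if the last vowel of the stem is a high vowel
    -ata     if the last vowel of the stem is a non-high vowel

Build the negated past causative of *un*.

unapzifuwu

*un*: final consonant = /n/, a nasal → -ap → *unap*.
The causative form *unap*: final consonant = /p/, labial → -zif → *unapzif*.
The past-tense form *unapzif* — last vowel /i/ (a high vowel) → -uwu → *unapzifuwu*.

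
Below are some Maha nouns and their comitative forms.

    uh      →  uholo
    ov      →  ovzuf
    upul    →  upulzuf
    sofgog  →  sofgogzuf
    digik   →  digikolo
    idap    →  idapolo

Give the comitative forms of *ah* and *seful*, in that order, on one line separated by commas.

The alternation tracks the final consonant of the stem — -olo when the stem ends in a voiceless consonant (*uh*, *digik*, *idap*); -zuf when the stem ends in a voiced consonant (*ov*, *upul*, *sofgog*).
*ah* — final consonant /h/ (voiceless) → -olo → *aholo*.
Since the final consonant of *seful* is /l/ (voiced), it takes -zuf, giving *sefulzuf*.

aholo, sefulzuf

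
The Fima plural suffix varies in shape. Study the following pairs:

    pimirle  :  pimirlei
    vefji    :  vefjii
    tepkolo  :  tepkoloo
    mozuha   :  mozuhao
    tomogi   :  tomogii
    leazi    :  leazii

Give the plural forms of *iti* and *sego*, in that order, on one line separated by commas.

The suffix is conditioned by the last vowel: -i when the last vowel of the stem is a front vowel (*pimirle*, *vefji*, *tomogi*, *leazi*); -o when the last vowel of the stem is a back vowel (*tepkolo*, *mozuha*).
Since the last vowel of *iti* is /i/ (a front vowel), it takes -i, giving *itii*.
*sego*: last vowel = /o/, a back vowel → -o → *segoo*.

itii, segoo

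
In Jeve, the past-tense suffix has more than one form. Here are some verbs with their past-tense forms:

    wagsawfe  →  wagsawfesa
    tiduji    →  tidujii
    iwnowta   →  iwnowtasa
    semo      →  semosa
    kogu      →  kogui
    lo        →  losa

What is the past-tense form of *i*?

The pattern is height harmony: -i when the last vowel of the stem is a high vowel (*tiduji*, *kogu*); -sa when the last vowel of the stem is a non-high vowel (*wagsawfe*, *iwnowta*, *semo*, *lo*).
*i* — last vowel /i/ (a high vowel) → -i → *ii*.

ii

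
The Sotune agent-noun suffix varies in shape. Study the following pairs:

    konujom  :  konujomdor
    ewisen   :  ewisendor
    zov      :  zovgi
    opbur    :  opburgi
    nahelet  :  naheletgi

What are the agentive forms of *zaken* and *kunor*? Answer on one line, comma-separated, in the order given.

zakendor, kunorgi

The pattern is nasality of the final consonant: -dor when the stem ends in a nasal (*konujom*, *ewisen*); -gi when the stem ends in a non-nasal consonant (*zov*, *opbur*, *nahelet*).
*zaken* — final consonant /n/ (a nasal) → -dor → *zakendor*.
*kunor*: final consonant = /r/, non-nasal → -gi → *kunorgi*.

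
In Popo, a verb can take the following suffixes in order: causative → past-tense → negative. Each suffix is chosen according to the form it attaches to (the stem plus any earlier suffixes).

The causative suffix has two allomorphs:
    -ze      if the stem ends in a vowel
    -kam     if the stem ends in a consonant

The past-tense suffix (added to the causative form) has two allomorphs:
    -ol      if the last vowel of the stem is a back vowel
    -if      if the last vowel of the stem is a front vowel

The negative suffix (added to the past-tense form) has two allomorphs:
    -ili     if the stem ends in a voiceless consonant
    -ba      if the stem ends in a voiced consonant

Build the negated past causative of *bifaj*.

bifajkamolba

*bifaj*: final sound = /j/, a consonant → -kam → *bifajkam*.
The causative form *bifajkam* — last vowel /a/ (a back vowel) → -ol → *bifajkamol*.
The final consonant of the past-tense form *bifajkamol* is /l/, which is voiced, so the negative suffix is -ba, giving *bifajkamolba*.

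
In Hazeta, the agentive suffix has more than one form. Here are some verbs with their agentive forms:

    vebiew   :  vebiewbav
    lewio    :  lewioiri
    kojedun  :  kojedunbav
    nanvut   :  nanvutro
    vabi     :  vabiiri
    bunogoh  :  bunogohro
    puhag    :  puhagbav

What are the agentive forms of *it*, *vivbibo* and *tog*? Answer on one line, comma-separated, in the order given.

itro, vivbiboiri, togbav

The alternation tracks the final sound of the stem — -ro when the stem ends in a voiceless consonant (*nanvut*, *bunogoh*); -bav when the stem ends in a voiced consonant (*vebiew*, *kojedun*, *puhag*); -iri when the stem ends in a vowel (*lewio*, *vabi*).
The final sound of *it* is /t/, which is a voiceless consonant, so the suffix is -ro, giving *itro*.
Since the final sound of *vivbibo* is /o/ (a vowel), it takes -iri, giving *vivbiboiri*.
*tog*: final sound = /g/, a voiced consonant → -bav → *togbav*.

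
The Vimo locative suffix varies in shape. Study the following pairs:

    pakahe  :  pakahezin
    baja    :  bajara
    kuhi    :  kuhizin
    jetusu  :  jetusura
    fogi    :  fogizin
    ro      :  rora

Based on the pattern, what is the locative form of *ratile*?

The alternation tracks the last vowel of the stem — -zin when the last vowel of the stem is a front vowel (*pakahe*, *kuhi*, *fogi*); -ra when the last vowel of the stem is a back vowel (*baja*, *jetusu*, *ro*).
*ratile*: last vowel = /e/, a front vowel → -zin → *ratilezin*.

ratilezin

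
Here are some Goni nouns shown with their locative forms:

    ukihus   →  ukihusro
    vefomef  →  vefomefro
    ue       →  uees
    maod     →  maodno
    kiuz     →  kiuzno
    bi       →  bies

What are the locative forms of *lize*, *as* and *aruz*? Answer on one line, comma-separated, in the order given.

lizees, asro, aruzno

The suffix is conditioned by the final sound: -ro when the stem ends in a voiceless consonant (*ukihus*, *vefomef*); -no when the stem ends in a voiced consonant (*maod*, *kiuz*); -es when the stem ends in a vowel (*ue*, *bi*).
The final sound of *lize* is /e/, which is a vowel, so the suffix is -es, giving *lizees*.
*as*: final sound = /s/, a voiceless consonant → -ro → *asro*.
*aruz*: final sound = /z/, a voiced consonant → -no → *aruzno*.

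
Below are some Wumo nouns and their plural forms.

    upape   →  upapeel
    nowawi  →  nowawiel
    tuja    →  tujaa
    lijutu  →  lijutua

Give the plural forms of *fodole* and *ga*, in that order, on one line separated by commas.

The pattern is front/back vowel harmony: -el when the last vowel of the stem is a front vowel (*upape*, *nowawi*); -a when the last vowel of the stem is a back vowel (*tuja*, *lijutu*).
*fodole* — last vowel /e/ (a front vowel) → -el → *fodoleel*.
The last vowel of *ga* is /a/, which is a back vowel, so the suffix is -a, giving *gaa*.

fodoleel, gaa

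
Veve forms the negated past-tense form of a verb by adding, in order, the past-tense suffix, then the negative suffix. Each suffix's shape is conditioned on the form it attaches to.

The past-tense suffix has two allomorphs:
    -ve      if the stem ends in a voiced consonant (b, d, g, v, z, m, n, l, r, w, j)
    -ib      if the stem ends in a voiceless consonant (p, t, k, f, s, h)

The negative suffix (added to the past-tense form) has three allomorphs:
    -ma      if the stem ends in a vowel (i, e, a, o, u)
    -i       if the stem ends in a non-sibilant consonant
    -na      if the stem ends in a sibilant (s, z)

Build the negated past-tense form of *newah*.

newahibi

*newah*: final consonant = /h/, voiceless → -ib → *newahib*.
The past-tense form *newahib*: final sound = /b/, a non-sibilant consonant → -i → *newahibi*.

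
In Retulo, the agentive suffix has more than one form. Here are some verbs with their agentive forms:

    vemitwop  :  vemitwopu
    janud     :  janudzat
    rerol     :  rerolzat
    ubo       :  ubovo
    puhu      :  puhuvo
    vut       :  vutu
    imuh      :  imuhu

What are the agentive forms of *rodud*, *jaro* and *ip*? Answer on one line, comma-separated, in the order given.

rodudzat, jarovo, ipu

The pattern is voicing of the final sound: -u when the stem ends in a voiceless consonant (*vemitwop*, *vut*, *imuh*); -zat when the stem ends in a voiced consonant (*janud*, *rerol*); -vo when the stem ends in a vowel (*ubo*, *puhu*).
The final sound of *rodud* is /d/, which is a voiced consonant, so the suffix is -zat, giving *rodudzat*.
*jaro*: final sound = /o/, a vowel → -vo → *jarovo*.
Since the final sound of *ip* is /p/ (a voiceless consonant), it takes -u, giving *ipu*.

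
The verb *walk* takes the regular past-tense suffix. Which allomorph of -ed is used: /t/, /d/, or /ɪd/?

/t/

The stem *walk* ends in a voiceless consonant other than /t/.
The -ed suffix is realized as /ɪd/ after /t, d/; as /t/ after other voiceless consonants; and as /d/ after other voiced sounds.
So -ed on *walk* is pronounced /t/.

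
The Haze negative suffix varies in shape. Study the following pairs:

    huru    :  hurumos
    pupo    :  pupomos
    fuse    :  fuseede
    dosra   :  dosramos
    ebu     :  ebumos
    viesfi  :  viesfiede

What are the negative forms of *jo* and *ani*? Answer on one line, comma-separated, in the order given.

Looking at the last vowel of each stem: -ede when the last vowel of the stem is a front vowel (*fuse*, *viesfi*); -mos when the last vowel of the stem is a back vowel (*huru*, *pupo*, *dosra*, *ebu*).
The last vowel of *jo* is /o/, which is a back vowel, so the suffix is -mos, giving *jomos*.
*ani* — last vowel /i/ (a front vowel) → -ede → *aniede*.

jomos, aniede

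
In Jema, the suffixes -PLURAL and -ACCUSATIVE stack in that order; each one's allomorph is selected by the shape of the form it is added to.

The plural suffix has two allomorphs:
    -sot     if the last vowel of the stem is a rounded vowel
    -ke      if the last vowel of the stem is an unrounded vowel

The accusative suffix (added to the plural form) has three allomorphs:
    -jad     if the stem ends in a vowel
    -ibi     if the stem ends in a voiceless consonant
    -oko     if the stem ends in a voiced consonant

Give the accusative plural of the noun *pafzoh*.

pafzohsotibi

Since the last vowel of *pafzoh* is /o/ (a rounded vowel), it takes -sot, giving *pafzohsot*.
The final sound of the plural form *pafzohsot* is /t/, which is a voiceless consonant, so the accusative suffix is -ibi, giving *pafzohsotibi*.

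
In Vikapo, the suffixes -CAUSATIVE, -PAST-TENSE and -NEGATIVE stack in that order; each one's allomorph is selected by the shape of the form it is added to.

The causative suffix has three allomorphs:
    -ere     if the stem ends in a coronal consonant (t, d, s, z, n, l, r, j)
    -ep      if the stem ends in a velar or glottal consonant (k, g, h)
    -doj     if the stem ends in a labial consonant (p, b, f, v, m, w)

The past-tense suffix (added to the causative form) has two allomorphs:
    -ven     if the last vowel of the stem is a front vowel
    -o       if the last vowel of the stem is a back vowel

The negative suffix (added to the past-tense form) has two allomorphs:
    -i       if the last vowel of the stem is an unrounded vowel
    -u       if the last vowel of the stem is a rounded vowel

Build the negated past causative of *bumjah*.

The final consonant of *bumjah* is /h/, which is velar/glottal, so the causative suffix is -ep, giving *bumjahep*.
Since the last vowel of the causative form *bumjahep* is /e/ (a front vowel), it takes -ven, giving *bumjahepven*.
The past-tense form *bumjahepven*: last vowel = /e/, an unrounded vowel → -i → *bumjahepveni*.

bumjahepveni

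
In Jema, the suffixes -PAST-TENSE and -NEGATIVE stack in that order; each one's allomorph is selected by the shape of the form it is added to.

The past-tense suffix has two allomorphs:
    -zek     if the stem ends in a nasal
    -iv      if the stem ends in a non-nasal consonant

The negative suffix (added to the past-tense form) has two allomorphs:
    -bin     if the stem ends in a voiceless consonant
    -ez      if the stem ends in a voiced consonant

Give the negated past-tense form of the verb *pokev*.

Since the final consonant of *pokev* is /v/ (non-nasal), it takes -iv, giving *pokeviv*.
The final consonant of the past-tense form *pokeviv* is /v/, which is voiced, so the negative suffix is -ez, giving *pokevivez*.

pokevivez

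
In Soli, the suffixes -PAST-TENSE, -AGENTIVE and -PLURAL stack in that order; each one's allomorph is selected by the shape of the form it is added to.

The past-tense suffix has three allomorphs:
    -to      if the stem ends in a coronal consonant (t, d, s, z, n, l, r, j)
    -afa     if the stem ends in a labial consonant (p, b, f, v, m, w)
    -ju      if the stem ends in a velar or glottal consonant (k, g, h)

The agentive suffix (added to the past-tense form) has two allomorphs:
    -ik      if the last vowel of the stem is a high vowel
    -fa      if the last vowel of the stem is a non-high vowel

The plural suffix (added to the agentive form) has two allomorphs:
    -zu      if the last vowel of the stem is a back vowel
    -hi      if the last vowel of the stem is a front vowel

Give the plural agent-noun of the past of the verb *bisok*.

*bisok*: final consonant = /k/, velar/glottal → -ju → *bisokju*.
The last vowel of the past-tense form *bisokju* is /u/, which is a high vowel, so the agentive suffix is -ik, giving *bisokjuik*.
The agentive form *bisokjuik* — last vowel /i/ (a front vowel) → -hi → *bisokjuikhi*.

bisokjuikhi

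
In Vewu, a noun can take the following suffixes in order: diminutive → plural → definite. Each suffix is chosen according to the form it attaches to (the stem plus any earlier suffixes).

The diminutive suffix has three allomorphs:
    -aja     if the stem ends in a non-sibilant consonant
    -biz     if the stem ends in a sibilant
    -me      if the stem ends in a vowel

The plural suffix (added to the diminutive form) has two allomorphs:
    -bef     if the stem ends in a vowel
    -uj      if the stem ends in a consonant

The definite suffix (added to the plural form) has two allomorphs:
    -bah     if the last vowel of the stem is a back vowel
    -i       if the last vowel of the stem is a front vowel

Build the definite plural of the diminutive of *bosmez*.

bosmezbizujbah

*bosmez* — final sound /z/ (a sibilant) → -biz → *bosmezbiz*.
Since the final sound of the diminutive form *bosmezbiz* is /z/ (a consonant), it takes -uj, giving *bosmezbizuj*.
The plural form *bosmezbizuj* — last vowel /u/ (a back vowel) → -bah → *bosmezbizujbah*.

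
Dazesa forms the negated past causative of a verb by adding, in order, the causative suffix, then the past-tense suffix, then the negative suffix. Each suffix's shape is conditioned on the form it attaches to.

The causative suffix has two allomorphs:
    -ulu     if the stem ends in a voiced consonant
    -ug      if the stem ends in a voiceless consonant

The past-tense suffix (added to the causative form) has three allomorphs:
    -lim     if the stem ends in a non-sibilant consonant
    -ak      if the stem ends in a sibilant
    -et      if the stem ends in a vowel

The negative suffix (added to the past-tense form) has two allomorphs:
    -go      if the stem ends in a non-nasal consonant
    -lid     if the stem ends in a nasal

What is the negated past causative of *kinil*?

kiniluluetgo

*kinil* — final consonant /l/ (voiced) → -ulu → *kinilulu*.
Since the final sound of the causative form *kinilulu* is /u/ (a vowel), it takes -et, giving *kiniluluet*.
The past-tense form *kiniluluet*: final consonant = /t/, non-nasal → -go → *kiniluluetgo*.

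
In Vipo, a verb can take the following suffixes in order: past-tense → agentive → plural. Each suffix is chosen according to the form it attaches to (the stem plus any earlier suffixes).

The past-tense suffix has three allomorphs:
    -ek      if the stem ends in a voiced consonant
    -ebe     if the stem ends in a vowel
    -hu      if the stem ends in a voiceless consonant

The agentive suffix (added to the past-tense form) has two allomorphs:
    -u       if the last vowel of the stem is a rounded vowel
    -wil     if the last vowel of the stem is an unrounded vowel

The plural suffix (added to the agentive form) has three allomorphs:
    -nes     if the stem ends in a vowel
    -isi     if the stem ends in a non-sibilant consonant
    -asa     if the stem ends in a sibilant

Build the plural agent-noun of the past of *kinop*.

*kinop*: final sound = /p/, a voiceless consonant → -hu → *kinophu*.
Since the last vowel of the past-tense form *kinophu* is /u/ (a rounded vowel), it takes -u, giving *kinophuu*.
The agentive form *kinophuu*: final sound = /u/, a vowel → -nes → *kinophuunes*.

kinophuunes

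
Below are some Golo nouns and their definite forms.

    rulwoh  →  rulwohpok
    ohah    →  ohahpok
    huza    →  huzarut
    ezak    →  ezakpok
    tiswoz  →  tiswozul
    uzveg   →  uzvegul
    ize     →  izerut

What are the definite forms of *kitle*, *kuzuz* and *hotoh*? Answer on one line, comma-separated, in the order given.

kitlerut, kuzuzul, hotohpok

The alternation tracks the final sound of the stem — -pok when the stem ends in a voiceless consonant (*rulwoh*, *ohah*, *ezak*); -ul when the stem ends in a voiced consonant (*tiswoz*, *uzveg*); -rut when the stem ends in a vowel (*huza*, *ize*).
The final sound of *kitle* is /e/, which is a vowel, so the suffix is -rut, giving *kitlerut*.
*kuzuz* — final sound /z/ (a voiced consonant) → -ul → *kuzuzul*.
Since the final sound of *hotoh* is /h/ (a voiceless consonant), it takes -pok, giving *hotohpok*.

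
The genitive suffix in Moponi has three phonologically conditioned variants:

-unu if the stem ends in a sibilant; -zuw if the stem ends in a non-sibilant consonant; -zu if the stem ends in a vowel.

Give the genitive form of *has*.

*has* — final sound /s/ (a sibilant) → -unu → *hasunu*.

hasunu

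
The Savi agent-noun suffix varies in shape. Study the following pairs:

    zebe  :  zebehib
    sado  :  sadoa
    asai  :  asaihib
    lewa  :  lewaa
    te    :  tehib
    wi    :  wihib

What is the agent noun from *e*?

The pattern is front/back vowel harmony: -hib when the last vowel of the stem is a front vowel (*zebe*, *asai*, *te*, *wi*); -a when the last vowel of the stem is a back vowel (*sado*, *lewa*).
The last vowel of *e* is /e/, which is a front vowel, so the suffix is -hib, giving *ehib*.

ehib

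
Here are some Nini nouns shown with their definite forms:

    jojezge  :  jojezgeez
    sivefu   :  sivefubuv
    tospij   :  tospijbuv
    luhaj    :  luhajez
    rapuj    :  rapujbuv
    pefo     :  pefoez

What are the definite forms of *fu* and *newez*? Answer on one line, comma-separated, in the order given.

The pattern is height harmony: -buv when the last vowel of the stem is a high vowel (*sivefu*, *tospij*, *rapuj*); -ez when the last vowel of the stem is a non-high vowel (*jojezge*, *luhaj*, *pefo*).
The last vowel of *fu* is /u/, which is a high vowel, so the suffix is -buv, giving *fubuv*.
*newez* — last vowel /e/ (a non-high vowel) → -ez → *newezez*.

fubuv, newezez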